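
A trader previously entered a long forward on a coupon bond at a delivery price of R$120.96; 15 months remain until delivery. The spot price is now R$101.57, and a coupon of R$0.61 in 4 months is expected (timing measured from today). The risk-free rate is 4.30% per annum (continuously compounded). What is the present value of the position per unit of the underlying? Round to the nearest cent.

PV(remaining coupons) I = 0.61·e^(−0.0430·4/12) = 0.6013
Current forward F = (S − I)·e^(rT) = (101.57 − 0.6013)·e^(0.0430·15/12) = 100.9687 × 1.055221 = 106.5443
Value (long) = (F − K)·e^(−rT) = (106.5443 − 120.96) × 0.947669 = -13.6613
Value = -R$13.66

-R$13.66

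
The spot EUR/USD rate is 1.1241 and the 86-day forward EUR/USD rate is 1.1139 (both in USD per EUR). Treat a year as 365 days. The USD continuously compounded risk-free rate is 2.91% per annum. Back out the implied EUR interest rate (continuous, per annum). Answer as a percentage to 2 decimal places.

F = S·e^((r_USD − r_EUR)T) ⇒ r_EUR = r_USD − ln(F/S)/T
ln(1.1139/1.1241) = -0.009115; /(86/365) = -0.038686
r_EUR = 0.0291 + 0.038686 = 0.067786
r_EUR = 6.78%

6.78%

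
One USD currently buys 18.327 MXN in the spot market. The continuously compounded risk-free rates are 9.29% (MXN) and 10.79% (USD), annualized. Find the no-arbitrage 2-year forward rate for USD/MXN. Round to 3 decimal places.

17.785

F = S·e^((r_MXN − r_USD)T) = 18.327 · e^((0.0929 − 0.1079) × 2)
= 18.327 · e^-0.030000 = 18.327 × 0.970446
F = 17.785 MXN per USD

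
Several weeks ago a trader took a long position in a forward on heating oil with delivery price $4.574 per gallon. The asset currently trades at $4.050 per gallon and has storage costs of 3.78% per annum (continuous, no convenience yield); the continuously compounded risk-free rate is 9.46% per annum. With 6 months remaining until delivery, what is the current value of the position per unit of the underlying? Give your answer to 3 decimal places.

Current fair forward for the remaining 6 months: F = S·e^((r + u)·T), (r + u) = 0.0946 + 0.0378 = 0.1324
F = 4.050 · e^(0.1324 × 6/12) = 4.050 × 1.068440 = 4.3272
Value of long forward = (F − K)·e^(−rT) = (4.3272 − 4.574) · e^(−0.0946·6/12)
= -0.2468 × 0.953801 = -0.235

-$0.235 per gallon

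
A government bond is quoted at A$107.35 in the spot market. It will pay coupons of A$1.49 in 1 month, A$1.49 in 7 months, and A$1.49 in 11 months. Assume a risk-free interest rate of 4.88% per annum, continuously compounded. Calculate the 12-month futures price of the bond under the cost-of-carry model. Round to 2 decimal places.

PV(coupons) I = 1.49·e^(−0.0488·1/12) + 1.49·e^(−0.0488·7/12) + 1.49·e^(−0.0488·11/12)
I = 1.4840 + 1.4482 + 1.4248 = 4.3570
F = (S − I)·e^(rT) = (107.35 − 4.3570) · e^(0.0488·12/12)
= 102.9930 · e^0.048800 = 102.9930 × 1.050010 = A$108.14

A$108.14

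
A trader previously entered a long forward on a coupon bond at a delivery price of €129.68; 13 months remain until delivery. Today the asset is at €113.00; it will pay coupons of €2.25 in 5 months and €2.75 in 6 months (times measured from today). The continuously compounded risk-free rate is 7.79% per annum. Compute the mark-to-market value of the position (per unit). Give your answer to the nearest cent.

PV(remaining coupons) I = 2.25·e^(−0.0779·5/12) + 2.75·e^(−0.0779·6/12) = 4.8231
Current forward F = (S − I)·e^(rT) = (113.00 − 4.8231)·e^(0.0779·13/12) = 108.1769 × 1.088055 = 117.7024
Value (long) = (F − K)·e^(−rT) = (117.7024 − 129.68) × 0.919071 = -11.0083
Value = -€11.01

-€11.01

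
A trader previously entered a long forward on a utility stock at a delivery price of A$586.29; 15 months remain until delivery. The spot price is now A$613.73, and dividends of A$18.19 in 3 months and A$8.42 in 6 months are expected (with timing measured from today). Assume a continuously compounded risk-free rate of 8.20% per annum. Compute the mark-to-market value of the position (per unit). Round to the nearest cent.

PV(remaining dividends) I = 18.19·e^(−0.0820·3/12) + 8.42·e^(−0.0820·6/12) = 25.9027
Current forward F = (S − I)·e^(rT) = (613.73 − 25.9027)·e^(0.0820·15/12) = 587.8273 × 1.107937 = 651.2756
Value (long) = (F − K)·e^(−rT) = (651.2756 − 586.29) × 0.902578 = 58.6546
Value = A$58.65

A$58.65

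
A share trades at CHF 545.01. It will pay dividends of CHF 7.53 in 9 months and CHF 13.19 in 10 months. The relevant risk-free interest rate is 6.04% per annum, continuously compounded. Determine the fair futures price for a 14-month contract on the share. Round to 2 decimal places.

PV(dividends) I = 7.53·e^(−0.0604·9/12) + 13.19·e^(−0.0604·10/12)
I = 7.1965 + 12.5425 = 19.7390
F = (S − I)·e^(rT) = (545.01 − 19.7390) · e^(0.0604·14/12)
= 525.2710 · e^0.070467 = 525.2710 × 1.073009 = CHF 563.62

CHF 563.62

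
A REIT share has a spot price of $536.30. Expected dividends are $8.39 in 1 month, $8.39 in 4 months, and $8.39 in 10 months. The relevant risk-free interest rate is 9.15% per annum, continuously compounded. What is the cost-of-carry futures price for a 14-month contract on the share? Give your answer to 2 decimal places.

$569.75

PV(dividends) I = 8.39·e^(−0.0915·1/12) + 8.39·e^(−0.0915·4/12) + 8.39·e^(−0.0915·10/12)
I = 8.3263 + 8.1380 + 7.7740 = 24.2383
F = (S − I)·e^(rT) = (536.30 − 24.2383) · e^(0.0915·14/12)
= 512.0617 · e^0.106750 = 512.0617 × 1.112656 = $569.75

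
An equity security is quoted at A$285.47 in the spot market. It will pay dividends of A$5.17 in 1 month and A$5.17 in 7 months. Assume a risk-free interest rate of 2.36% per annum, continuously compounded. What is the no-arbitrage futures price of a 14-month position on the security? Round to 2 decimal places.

PV(dividends) I = 5.17·e^(−0.0236·1/12) + 5.17·e^(−0.0236·7/12)
I = 5.1598 + 5.0993 = 10.2591
F = (S − I)·e^(rT) = (285.47 − 10.2591) · e^(0.0236·14/12)
= 275.2109 · e^0.027533 = 275.2109 × 1.027916 = A$282.89

A$282.89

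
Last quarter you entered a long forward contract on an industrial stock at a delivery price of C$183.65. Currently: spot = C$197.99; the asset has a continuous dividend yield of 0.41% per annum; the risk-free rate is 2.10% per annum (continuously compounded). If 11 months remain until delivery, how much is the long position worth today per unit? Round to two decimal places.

Current fair forward for the remaining 11 months: F = S·e^((r − q)·T), (r − q) = 0.0210 − 0.0041 = 0.0169
F = 197.99 · e^(0.0169 × 11/12) = 197.99 × 1.015612 = 201.0810
Value of long forward = (F − K)·e^(−rT) = (201.0810 − 183.65) · e^(−0.0210·11/12)
= 17.4310 × 0.980934 = 17.10

C$17.10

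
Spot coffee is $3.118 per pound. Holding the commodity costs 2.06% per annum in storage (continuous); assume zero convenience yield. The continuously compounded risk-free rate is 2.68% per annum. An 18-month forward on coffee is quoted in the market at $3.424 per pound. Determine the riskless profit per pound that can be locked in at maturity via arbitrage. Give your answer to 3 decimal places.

$0.076 per pound

Fair forward: F* = S·e^(carry·T), with carry = (r + u) = 0.0268 + 0.0206 = 0.0474
F* = 3.118 · e^(0.0474 × 18/12) = 3.118 · e^0.071100 = 3.118 × 1.073689 = $3.3478
Market $3.424 > fair $3.3478: forward overpriced → cash-and-carry (buy spot, short the forward).
At maturity, profit = |F_mkt − F*| = |3.424 − 3.3478| = $0.076 per pound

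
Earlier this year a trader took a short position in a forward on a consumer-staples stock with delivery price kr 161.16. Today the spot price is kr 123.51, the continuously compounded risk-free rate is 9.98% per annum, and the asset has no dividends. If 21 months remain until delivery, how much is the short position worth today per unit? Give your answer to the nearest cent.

kr 11.82

Current fair forward for the remaining 21 months: F = S·e^(r·T), r = 0.0998
F = 123.51 · e^(0.0998 × 21/12) = 123.51 × 1.190829 = 147.0793
Value of long forward = (F − K)·e^(−rT) = (147.0793 − 161.16) · e^(−0.0998·21/12)
= -14.0807 × 0.839751 = -11.82
Short position value = −(long value) = kr 11.82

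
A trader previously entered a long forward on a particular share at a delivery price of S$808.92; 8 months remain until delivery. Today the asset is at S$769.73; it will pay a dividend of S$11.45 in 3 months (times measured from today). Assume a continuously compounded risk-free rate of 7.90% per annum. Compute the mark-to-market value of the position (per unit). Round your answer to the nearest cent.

-S$8.92

PV(remaining dividends) I = 11.45·e^(−0.0790·3/12) = 11.2261
Current forward F = (S − I)·e^(rT) = (769.73 − 11.2261)·e^(0.0790·8/12) = 758.5039 × 1.054078 = 799.5223
Value (long) = (F − K)·e^(−rT) = (799.5223 − 808.92) × 0.948696 = -8.9156
Value = -S$8.92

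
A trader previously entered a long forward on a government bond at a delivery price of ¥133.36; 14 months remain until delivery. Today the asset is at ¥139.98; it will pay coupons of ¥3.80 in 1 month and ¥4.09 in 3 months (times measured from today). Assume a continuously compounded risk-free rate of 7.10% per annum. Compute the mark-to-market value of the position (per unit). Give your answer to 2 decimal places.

PV(remaining coupons) I = 3.80·e^(−0.0710·1/12) + 4.09·e^(−0.0710·3/12) = 7.7956
Current forward F = (S − I)·e^(rT) = (139.98 − 7.7956)·e^(0.0710·14/12) = 132.1844 × 1.086361 = 143.6000
Value (long) = (F − K)·e^(−rT) = (143.6000 − 133.36) × 0.920505 = 9.4260
Value = ¥9.43

¥9.43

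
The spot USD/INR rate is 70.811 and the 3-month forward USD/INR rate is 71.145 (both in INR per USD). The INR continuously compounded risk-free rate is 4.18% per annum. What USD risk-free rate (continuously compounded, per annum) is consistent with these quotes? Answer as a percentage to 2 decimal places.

F = S·e^((r_INR − r_USD)T) ⇒ r_USD = r_INR − ln(F/S)/T
ln(71.145/70.811) = 0.004706; /(3/12) = 0.018824
r_USD = 0.0418 − 0.018824 = 0.022976
r_USD = 2.30%

2.30%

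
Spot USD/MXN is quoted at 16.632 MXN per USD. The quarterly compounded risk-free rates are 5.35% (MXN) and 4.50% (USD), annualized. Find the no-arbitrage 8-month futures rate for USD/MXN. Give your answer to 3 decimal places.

By covered interest parity, F = S · (1+r_MXN/4)^(4T) / (1+r_USD/4)^(4T)
= 16.632 × 1.036065 / 1.030282 = 16.632 × 1.005613
F = 16.725 MXN per USD

16.725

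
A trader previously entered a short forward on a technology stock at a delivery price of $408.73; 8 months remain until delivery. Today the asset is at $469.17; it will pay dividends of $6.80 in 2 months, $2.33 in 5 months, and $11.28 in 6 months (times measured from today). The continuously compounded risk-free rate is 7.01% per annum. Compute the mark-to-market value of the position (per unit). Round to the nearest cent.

PV(remaining dividends) I = 6.80·e^(−0.0701·2/12) + 2.33·e^(−0.0701·5/12) + 11.28·e^(−0.0701·6/12) = 19.8754
Current forward F = (S − I)·e^(rT) = (469.17 − 19.8754)·e^(0.0701·8/12) = 449.2946 × 1.047843 = 470.7902
Value (long) = (F − K)·e^(−rT) = (470.7902 − 408.73) × 0.954342 = 59.2267
Short position value = −(long value) = -$59.23

-$59.23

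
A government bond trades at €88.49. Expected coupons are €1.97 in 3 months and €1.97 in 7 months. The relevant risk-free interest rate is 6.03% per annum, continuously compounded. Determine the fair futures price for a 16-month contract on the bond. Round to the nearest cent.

PV(coupons) I = 1.97·e^(−0.0603·3/12) + 1.97·e^(−0.0603·7/12)
I = 1.9405 + 1.9019 = 3.8424
F = (S − I)·e^(rT) = (88.49 − 3.8424) · e^(0.0603·16/12)
= 84.6476 · e^0.080400 = 84.6476 × 1.083720 = €91.73

€91.73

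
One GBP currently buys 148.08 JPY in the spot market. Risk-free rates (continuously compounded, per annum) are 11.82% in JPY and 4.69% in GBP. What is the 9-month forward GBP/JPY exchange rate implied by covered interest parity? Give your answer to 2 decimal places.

156.21

F = S·e^((r_JPY − r_GBP)T) = 148.08 · e^((0.1182 − 0.0469) × 9/12)
= 148.08 · e^0.053475 = 148.08 × 1.054931
F = 156.21 JPY per GBP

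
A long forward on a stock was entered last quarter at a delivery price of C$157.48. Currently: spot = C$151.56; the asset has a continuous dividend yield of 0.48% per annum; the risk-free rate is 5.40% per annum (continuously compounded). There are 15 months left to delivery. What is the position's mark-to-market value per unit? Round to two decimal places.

C$3.45

Current fair forward for the remaining 15 months: F = S·e^((r − q)·T), (r − q) = 0.0540 − 0.0048 = 0.0492
F = 151.56 · e^(0.0492 × 15/12) = 151.56 × 1.063430 = 161.1735
Value of long forward = (F − K)·e^(−rT) = (161.1735 − 157.48) · e^(−0.0540·15/12)
= 3.6935 × 0.934728 = 3.45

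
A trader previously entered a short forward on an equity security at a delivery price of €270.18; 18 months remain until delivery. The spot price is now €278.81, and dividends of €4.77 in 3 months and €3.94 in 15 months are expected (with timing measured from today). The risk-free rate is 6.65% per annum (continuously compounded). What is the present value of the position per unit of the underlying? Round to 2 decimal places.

-€25.96

PV(remaining dividends) I = 4.77·e^(−0.0665·3/12) + 3.94·e^(−0.0665·15/12) = 8.3171
Current forward F = (S − I)·e^(rT) = (278.81 − 8.3171)·e^(0.0665·18/12) = 270.4929 × 1.104895 = 298.8663
Value (long) = (F − K)·e^(−rT) = (298.8663 − 270.18) × 0.905064 = 25.9629
Short position value = −(long value) = -€25.96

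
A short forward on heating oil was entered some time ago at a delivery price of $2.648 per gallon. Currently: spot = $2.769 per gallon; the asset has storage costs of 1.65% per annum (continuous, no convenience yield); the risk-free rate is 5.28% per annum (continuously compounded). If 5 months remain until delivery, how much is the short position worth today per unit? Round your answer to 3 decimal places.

-$0.198 per gallon

Current fair forward for the remaining 5 months: F = S·e^((r + u)·T), (r + u) = 0.0528 + 0.0165 = 0.0693
F = 2.769 · e^(0.0693 × 5/12) = 2.769 × 1.029296 = 2.8501
Value of long forward = (F − K)·e^(−rT) = (2.8501 − 2.648) · e^(−0.0528·5/12)
= 0.2021 × 0.978240 = 0.198
Short position value = −(long value) = -$0.198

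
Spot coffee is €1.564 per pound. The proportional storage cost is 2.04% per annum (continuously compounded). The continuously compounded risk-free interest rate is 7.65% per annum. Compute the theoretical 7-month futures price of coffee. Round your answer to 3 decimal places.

€1.655 per pound

Net carry = r + u − y = 0.0765 + 0.0204 − 0.0000 = 0.0969
F = S·e^((r+u−y)T) = 1.564 · e^(0.0969 × 7/12) = 1.564 · e^0.056525
= 1.564 × 1.058153 = €1.655 per pound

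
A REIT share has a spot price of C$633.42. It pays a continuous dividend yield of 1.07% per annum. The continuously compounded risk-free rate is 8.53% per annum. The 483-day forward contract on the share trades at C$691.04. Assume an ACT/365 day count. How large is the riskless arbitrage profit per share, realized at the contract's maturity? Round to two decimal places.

C$8.10 per share

Fair forward: F* = S·e^(carry·T), with carry = (r − q) = 0.0853 − 0.0107 = 0.0746
F* = 633.42 · e^(0.0746 × 483/365) = 633.42 · e^0.098717 = 633.42 × 1.103754 = C$699.1399
Market C$691.04 < fair C$699.1399: forward underpriced → reverse cash-and-carry (short spot, go long the forward).
At maturity, profit = |F_mkt − F*| = |691.04 − 699.1399| = C$8.10 per share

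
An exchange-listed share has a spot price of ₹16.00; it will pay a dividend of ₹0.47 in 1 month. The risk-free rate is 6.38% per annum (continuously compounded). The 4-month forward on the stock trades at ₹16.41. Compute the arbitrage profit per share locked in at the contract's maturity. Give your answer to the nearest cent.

PV(dividends) I = 0.47·e^(−0.0638·1/12) = 0.4675
Fair forward F* = (S − I)·e^(rT) = (16.00 − 0.4675)·e^0.021267 = 15.5325 × 1.021495 = 15.8664
Market ₹16.41 > fair 15.8664: forward overpriced → cash-and-carry (borrow at r, buy the stock and collect the dividends, short the forward).
Profit at T = |F_mkt − F*| = |16.41 − 15.8664| = ₹0.54 per share

₹0.54 per share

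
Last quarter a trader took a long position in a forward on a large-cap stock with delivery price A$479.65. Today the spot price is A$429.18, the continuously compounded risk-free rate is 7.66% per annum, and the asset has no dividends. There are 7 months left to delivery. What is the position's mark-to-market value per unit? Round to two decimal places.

Current fair forward for the remaining 7 months: F = S·e^(r·T), r = 0.0766
F = 429.18 · e^(0.0766 × 7/12) = 429.18 × 1.045697 = 448.7922
Value of long forward = (F − K)·e^(−rT) = (448.7922 − 479.65) · e^(−0.0766·7/12)
= -30.8578 × 0.956300 = -29.51

-A$29.51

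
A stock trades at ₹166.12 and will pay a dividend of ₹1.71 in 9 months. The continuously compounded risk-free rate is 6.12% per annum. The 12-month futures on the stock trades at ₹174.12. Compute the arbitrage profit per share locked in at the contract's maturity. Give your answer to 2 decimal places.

PV(dividends) I = 1.71·e^(−0.0612·9/12) = 1.6333
Fair futures F* = (S − I)·e^(rT) = (166.12 − 1.6333)·e^0.061200 = 164.4867 × 1.063112 = 174.8678
Market ₹174.12 < fair 174.8678: forward underpriced → reverse cash-and-carry (short the stock, invest proceeds at r, pay the dividends, go long the forward).
Profit at T = |F_mkt − F*| = |174.12 − 174.8678| = ₹0.75 per share

₹0.75 per share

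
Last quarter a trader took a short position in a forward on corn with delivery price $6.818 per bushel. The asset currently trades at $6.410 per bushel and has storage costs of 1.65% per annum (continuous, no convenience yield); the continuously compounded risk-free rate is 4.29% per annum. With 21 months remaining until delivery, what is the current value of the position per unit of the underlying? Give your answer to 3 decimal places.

-$0.273 per bushel

Current fair forward for the remaining 21 months: F = S·e^((r + u)·T), (r + u) = 0.0429 + 0.0165 = 0.0594
F = 6.410 · e^(0.0594 × 21/12) = 6.410 × 1.109545 = 7.1122
Value of long forward = (F − K)·e^(−rT) = (7.1122 − 6.818) · e^(−0.0429·21/12)
= 0.2942 × 0.927674 = 0.273
Short position value = −(long value) = -$0.273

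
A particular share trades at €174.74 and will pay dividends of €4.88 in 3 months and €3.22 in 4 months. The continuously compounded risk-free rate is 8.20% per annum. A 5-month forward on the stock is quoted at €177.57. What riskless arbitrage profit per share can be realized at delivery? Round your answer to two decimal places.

PV(dividends) I = 4.88·e^(−0.0820·3/12) + 3.22·e^(−0.0820·4/12) = 7.9142
Fair forward F* = (S − I)·e^(rT) = (174.74 − 7.9142)·e^0.034167 = 166.8258 × 1.034757 = 172.6242
Market €177.57 > fair 172.6242: forward overpriced → cash-and-carry (borrow at r, buy the stock and collect the dividends, short the forward).
Profit at T = |F_mkt − F*| = |177.57 − 172.6242| = €4.95 per share

€4.95 per share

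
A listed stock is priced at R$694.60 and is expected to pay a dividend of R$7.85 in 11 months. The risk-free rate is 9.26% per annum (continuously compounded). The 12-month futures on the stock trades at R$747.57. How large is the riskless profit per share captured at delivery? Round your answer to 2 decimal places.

PV(dividends) I = 7.85·e^(−0.0926·11/12) = 7.2112
Fair futures F* = (S − I)·e^(rT) = (694.60 − 7.2112)·e^0.092600 = 687.3888 × 1.097023 = 754.0813
Market R$747.57 < fair 754.0813: forward underpriced → reverse cash-and-carry (short the stock, invest proceeds at r, pay the dividends, go long the forward).
Profit at T = |F_mkt − F*| = |747.57 − 754.0813| = R$6.51 per share

R$6.51 per share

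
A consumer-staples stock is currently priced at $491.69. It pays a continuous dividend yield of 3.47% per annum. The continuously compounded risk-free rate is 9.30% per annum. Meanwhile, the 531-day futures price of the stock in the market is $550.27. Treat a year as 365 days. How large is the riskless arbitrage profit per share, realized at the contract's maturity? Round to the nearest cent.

$15.06 per share

Fair futures: F* = S·e^(carry·T), with carry = (r − q) = 0.0930 − 0.0347 = 0.0583
F* = 491.69 · e^(0.0583 × 531/365) = 491.69 · e^0.084815 = 491.69 × 1.088516 = $535.2124
Market $550.27 > fair $535.2124: forward overpriced → cash-and-carry (buy spot, short the forward).
At maturity, profit = |F_mkt − F*| = |550.27 − 535.2124| = $15.06 per share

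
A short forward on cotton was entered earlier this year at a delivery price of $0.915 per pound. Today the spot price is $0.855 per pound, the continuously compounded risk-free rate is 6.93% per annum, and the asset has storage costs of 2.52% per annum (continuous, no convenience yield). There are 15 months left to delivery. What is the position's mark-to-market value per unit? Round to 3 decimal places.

-$0.043 per pound

Current fair forward for the remaining 15 months: F = S·e^((r + u)·T), (r + u) = 0.0693 + 0.0252 = 0.0945
F = 0.855 · e^(0.0945 × 15/12) = 0.855 × 1.125385 = 0.9622
Value of long forward = (F − K)·e^(−rT) = (0.9622 − 0.915) · e^(−0.0693·15/12)
= 0.0472 × 0.917021 = 0.043
Short position value = −(long value) = -$0.043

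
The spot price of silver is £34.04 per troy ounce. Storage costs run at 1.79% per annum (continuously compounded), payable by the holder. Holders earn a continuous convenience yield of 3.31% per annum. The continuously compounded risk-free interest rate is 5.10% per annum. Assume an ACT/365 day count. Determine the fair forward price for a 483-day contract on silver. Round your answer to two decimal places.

Net carry = r + u − y = 0.0510 + 0.0179 − 0.0331 = 0.0358
F = S·e^((r+u−y)T) = 34.04 · e^(0.0358 × 483/365) = 34.04 · e^0.047374
= 34.04 × 1.048514 = £35.69 per troy ounce

£35.69 per troy ounce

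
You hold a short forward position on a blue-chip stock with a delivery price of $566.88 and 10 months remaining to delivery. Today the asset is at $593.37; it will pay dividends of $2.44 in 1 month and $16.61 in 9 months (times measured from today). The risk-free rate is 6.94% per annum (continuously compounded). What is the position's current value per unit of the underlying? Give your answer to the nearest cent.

PV(remaining dividends) I = 2.44·e^(−0.0694·1/12) + 16.61·e^(−0.0694·9/12) = 18.1935
Current forward F = (S − I)·e^(rT) = (593.37 − 18.1935)·e^(0.0694·10/12) = 575.1765 × 1.059538 = 609.4214
Value (long) = (F − K)·e^(−rT) = (609.4214 − 566.88) × 0.943807 = 40.1509
Short position value = −(long value) = -$40.15

-$40.15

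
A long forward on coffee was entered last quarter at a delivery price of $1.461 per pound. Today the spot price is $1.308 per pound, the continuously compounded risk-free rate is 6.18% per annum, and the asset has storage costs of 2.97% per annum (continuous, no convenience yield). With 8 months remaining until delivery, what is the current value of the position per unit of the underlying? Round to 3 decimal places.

Current fair forward for the remaining 8 months: F = S·e^((r + u)·T), (r + u) = 0.0618 + 0.0297 = 0.0915
F = 1.308 · e^(0.0915 × 8/12) = 1.308 × 1.062899 = 1.3903
Value of long forward = (F − K)·e^(−rT) = (1.3903 − 1.461) · e^(−0.0618·8/12)
= -0.0707 × 0.959637 = -0.068

-$0.068 per pound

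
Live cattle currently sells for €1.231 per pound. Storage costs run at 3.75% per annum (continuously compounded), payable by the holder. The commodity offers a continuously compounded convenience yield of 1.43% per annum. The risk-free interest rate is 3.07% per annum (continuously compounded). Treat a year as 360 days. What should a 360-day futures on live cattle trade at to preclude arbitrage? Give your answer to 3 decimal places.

€1.299 per pound

Net carry = r + u − y = 0.0307 + 0.0375 − 0.0143 = 0.0539
F = S·e^((r+u−y)T) = 1.231 · e^(0.0539 × 360/360) = 1.231 · e^0.053900
= 1.231 × 1.055379 = €1.299 per pound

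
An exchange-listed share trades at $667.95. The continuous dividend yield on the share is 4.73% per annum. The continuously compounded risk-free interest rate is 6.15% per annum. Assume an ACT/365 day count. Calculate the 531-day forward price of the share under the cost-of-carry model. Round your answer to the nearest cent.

$681.89

F = S·e^((r − q)T) = 667.95 · e^((0.0615 − 0.0473) × 531/365)
= 667.95 · e^0.020658 = 667.95 × 1.020873
F = $681.89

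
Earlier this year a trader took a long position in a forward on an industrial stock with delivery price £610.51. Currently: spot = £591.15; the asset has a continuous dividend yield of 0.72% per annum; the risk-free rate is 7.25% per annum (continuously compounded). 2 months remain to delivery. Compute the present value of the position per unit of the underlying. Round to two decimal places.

Current fair forward for the remaining 2 months: F = S·e^((r − q)·T), (r − q) = 0.0725 − 0.0072 = 0.0653
F = 591.15 · e^(0.0653 × 2/12) = 591.15 × 1.010943 = 597.6190
Value of long forward = (F − K)·e^(−rT) = (597.6190 − 610.51) · e^(−0.0725·2/12)
= -12.8910 × 0.987989 = -12.74

-£12.74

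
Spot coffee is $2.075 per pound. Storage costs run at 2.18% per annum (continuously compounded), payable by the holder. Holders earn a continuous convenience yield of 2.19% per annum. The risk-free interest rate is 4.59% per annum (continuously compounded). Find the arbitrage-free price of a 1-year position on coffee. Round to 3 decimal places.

Net carry = r + u − y = 0.0459 + 0.0218 − 0.0219 = 0.0458
F = S·e^((r+u−y)T) = 2.075 · e^(0.0458 × 12/12) = 2.075 · e^0.045800
= 2.075 × 1.046865 = $2.172 per pound

$2.172 per pound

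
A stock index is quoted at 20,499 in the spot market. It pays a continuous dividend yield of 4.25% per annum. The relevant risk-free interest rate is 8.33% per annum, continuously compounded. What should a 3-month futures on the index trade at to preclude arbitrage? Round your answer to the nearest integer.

20,709

F = S·e^((r − q)T) = 20499 · e^((0.0833 − 0.0425) × 3/12)
= 20499 · e^0.010200 = 20499 × 1.010252
F = 20,709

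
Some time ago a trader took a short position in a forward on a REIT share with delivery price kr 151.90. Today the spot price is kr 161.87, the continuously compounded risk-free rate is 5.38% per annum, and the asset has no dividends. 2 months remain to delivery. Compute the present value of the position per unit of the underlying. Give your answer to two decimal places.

Current fair forward for the remaining 2 months: F = S·e^(r·T), r = 0.0538
F = 161.87 · e^(0.0538 × 2/12) = 161.87 × 1.009007 = 163.3280
Value of long forward = (F − K)·e^(−rT) = (163.3280 − 151.90) · e^(−0.0538·2/12)
= 11.4280 × 0.991073 = 11.33
Short position value = −(long value) = -kr 11.33

-kr 11.33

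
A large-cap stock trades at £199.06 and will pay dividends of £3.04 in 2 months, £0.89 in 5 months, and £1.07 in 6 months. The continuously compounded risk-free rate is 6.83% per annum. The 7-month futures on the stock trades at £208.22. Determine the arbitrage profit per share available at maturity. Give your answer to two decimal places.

PV(dividends) I = 3.04·e^(−0.0683·2/12) + 0.89·e^(−0.0683·5/12) + 1.07·e^(−0.0683·6/12) = 4.9047
Fair futures F* = (S − I)·e^(rT) = (199.06 − 4.9047)·e^0.039842 = 194.1553 × 1.040646 = 202.0469
Market £208.22 > fair 202.0469: forward overpriced → cash-and-carry (borrow at r, buy the stock and collect the dividends, short the forward).
Profit at T = |F_mkt − F*| = |208.22 − 202.0469| = £6.17 per share

£6.17 per share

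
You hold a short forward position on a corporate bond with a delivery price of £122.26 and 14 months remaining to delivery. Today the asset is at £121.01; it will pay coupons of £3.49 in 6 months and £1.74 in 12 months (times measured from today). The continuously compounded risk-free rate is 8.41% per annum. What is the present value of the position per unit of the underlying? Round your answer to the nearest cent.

PV(remaining coupons) I = 3.49·e^(−0.0841·6/12) + 1.74·e^(−0.0841·12/12) = 4.9459
Current forward F = (S − I)·e^(rT) = (121.01 − 4.9459)·e^(0.0841·14/12) = 116.0641 × 1.103091 = 128.0293
Value (long) = (F − K)·e^(−rT) = (128.0293 − 122.26) × 0.906543 = 5.2301
Short position value = −(long value) = -£5.23

-£5.23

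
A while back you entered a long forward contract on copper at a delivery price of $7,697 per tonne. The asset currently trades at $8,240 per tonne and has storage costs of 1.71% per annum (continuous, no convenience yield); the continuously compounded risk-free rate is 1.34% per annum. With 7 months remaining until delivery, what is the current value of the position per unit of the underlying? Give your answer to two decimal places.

$685.54 per tonne

Current fair forward for the remaining 7 months: F = S·e^((r + u)·T), (r + u) = 0.0134 + 0.0171 = 0.0305
F = 8240 · e^(0.0305 × 7/12) = 8240 × 1.01795088 = 8387.9153
Value of long forward = (F − K)·e^(−rT) = (8387.9153 − 7697) · e^(−0.0134·7/12)
= 690.9153 × 0.99221380 = 685.54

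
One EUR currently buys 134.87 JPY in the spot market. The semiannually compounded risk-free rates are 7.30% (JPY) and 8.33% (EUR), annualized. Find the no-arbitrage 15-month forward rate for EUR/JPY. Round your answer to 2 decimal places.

133.21

By covered interest parity, F = S · (1+r_JPY/2)^(2T) / (1+r_EUR/2)^(2T)
= 134.87 × 1.093763 / 1.107400 = 134.87 × 0.987686
F = 133.21 JPY per EUR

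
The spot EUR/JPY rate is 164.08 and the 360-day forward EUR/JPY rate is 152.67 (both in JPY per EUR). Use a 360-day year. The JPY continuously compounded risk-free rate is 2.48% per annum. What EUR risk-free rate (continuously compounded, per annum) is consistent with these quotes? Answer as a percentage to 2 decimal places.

9.69%

F = S·e^((r_JPY − r_EUR)T) ⇒ r_EUR = r_JPY − ln(F/S)/T
ln(152.67/164.08) = -0.072075; /(360/360) = -0.072075
r_EUR = 0.0248 + 0.072075 = 0.096875
r_EUR = 9.69%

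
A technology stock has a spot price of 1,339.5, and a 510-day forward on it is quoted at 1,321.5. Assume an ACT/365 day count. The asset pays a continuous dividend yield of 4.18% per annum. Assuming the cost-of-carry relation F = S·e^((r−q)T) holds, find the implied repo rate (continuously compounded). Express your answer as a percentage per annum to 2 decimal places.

3.21%

From F = S·e^((r−q)T): (r − q) = ln(F/S)/T
ln(1321.5/1339.5) = ln(0.986562) = -0.013529
(r − q) = -0.013529 / (510/365) = -0.009683
r = ln(F/S)/T + q = -0.009683 + 0.0418 = 0.032117
r = 3.21%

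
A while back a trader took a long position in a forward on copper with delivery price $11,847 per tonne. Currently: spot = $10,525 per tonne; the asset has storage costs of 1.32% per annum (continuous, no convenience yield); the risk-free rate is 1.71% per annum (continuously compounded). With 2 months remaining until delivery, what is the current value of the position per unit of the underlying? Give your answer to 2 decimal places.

Current fair forward for the remaining 2 months: F = S·e^((r + u)·T), (r + u) = 0.0171 + 0.0132 = 0.0303
F = 10525 · e^(0.0303 × 2/12) = 10525 × 1.00506277 = 10578.2857
Value of long forward = (F − K)·e^(−rT) = (10578.2857 − 11847) · e^(−0.0171·2/12)
= -1268.7143 × 0.99715406 = -1265.10

-$1265.10 per tonne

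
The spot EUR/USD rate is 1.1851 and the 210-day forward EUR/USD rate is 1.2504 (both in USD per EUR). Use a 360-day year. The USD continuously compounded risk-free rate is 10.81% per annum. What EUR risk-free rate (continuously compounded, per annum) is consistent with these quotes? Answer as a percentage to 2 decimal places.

1.62%

F = S·e^((r_USD − r_EUR)T) ⇒ r_EUR = r_USD − ln(F/S)/T
ln(1.2504/1.1851) = 0.053636; /(210/360) = 0.091947
r_EUR = 0.1081 − 0.091947 = 0.016153
r_EUR = 1.62%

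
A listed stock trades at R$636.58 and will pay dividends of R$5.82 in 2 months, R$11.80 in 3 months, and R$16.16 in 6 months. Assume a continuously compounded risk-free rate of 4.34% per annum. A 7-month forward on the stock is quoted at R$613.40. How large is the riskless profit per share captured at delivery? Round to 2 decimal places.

R$5.39 per share

PV(dividends) I = 5.82·e^(−0.0434·2/12) + 11.80·e^(−0.0434·3/12) + 16.16·e^(−0.0434·6/12) = 33.2638
Fair forward F* = (S − I)·e^(rT) = (636.58 − 33.2638)·e^0.025317 = 603.3162 × 1.025640 = 618.7852
Market R$613.40 < fair 618.7852: forward underpriced → reverse cash-and-carry (short the stock, invest proceeds at r, pay the dividends, go long the forward).
Profit at T = |F_mkt − F*| = |613.40 − 618.7852| = R$5.39 per share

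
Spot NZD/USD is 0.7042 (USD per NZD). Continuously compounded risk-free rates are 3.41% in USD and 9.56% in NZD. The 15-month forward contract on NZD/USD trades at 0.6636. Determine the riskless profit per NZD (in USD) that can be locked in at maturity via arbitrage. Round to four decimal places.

Fair forward: F* = S·e^(carry·T), with carry = (r_USD − r_NZD) = 0.0341 − 0.0956 = -0.0615
F* = 0.7042 · e^(-0.0615 × 15/12) = 0.7042 · e^-0.076875 = 0.7042 × 0.926006 = 0.6521
Market 0.6636 > fair 0.6521: forward overpriced → cash-and-carry (buy spot, short the forward).
At maturity, profit = |F_mkt − F*| = |0.6636 − 0.6521| = 0.0115 per NZD (in USD)

0.0115 per NZD (in USD)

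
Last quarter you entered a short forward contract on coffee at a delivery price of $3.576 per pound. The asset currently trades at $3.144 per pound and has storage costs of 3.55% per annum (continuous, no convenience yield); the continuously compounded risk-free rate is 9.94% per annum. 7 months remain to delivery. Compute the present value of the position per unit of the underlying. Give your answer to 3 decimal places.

$0.165 per pound

Current fair forward for the remaining 7 months: F = S·e^((r + u)·T), (r + u) = 0.0994 + 0.0355 = 0.1349
F = 3.144 · e^(0.1349 × 7/12) = 3.144 × 1.081871 = 3.4014
Value of long forward = (F − K)·e^(−rT) = (3.4014 − 3.576) · e^(−0.0994·7/12)
= -0.1746 × 0.943666 = -0.165
Short position value = −(long value) = $0.165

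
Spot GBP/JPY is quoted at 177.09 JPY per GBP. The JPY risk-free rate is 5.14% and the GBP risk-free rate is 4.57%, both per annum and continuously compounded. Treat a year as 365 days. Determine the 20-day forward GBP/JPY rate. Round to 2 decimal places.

F = S·e^((r_JPY − r_GBP)T) = 177.09 · e^((0.0514 − 0.0457) × 20/365)
= 177.09 · e^0.000312 = 177.09 × 1.000312
F = 177.15 JPY per GBP

177.15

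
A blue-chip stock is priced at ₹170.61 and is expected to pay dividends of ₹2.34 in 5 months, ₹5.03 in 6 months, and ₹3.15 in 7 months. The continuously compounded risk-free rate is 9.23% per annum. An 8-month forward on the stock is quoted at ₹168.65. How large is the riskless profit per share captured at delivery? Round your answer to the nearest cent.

₹2.11 per share

PV(dividends) I = 2.34·e^(−0.0923·5/12) + 5.03·e^(−0.0923·6/12) + 3.15·e^(−0.0923·7/12) = 10.0397
Fair forward F* = (S − I)·e^(rT) = (170.61 − 10.0397)·e^0.061533 = 160.5703 × 1.063466 = 170.7611
Market ₹168.65 < fair 170.7611: forward underpriced → reverse cash-and-carry (short the stock, invest proceeds at r, pay the dividends, go long the forward).
Profit at T = |F_mkt − F*| = |168.65 − 170.7611| = ₹2.11 per share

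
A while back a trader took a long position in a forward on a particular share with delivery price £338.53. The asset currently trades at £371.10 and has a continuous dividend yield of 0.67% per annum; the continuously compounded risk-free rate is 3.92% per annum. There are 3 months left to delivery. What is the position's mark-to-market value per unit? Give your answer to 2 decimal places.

£35.25

Current fair forward for the remaining 3 months: F = S·e^((r − q)·T), (r − q) = 0.0392 − 0.0067 = 0.0325
F = 371.10 · e^(0.0325 × 3/12) = 371.10 × 1.008158 = 374.1274
Value of long forward = (F − K)·e^(−rT) = (374.1274 − 338.53) · e^(−0.0392·3/12)
= 35.5974 × 0.990248 = 35.25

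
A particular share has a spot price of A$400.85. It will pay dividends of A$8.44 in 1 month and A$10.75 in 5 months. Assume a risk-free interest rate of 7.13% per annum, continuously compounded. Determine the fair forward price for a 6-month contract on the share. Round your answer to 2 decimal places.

PV(dividends) I = 8.44·e^(−0.0713·1/12) + 10.75·e^(−0.0713·5/12)
I = 8.3900 + 10.4353 = 18.8253
F = (S − I)·e^(rT) = (400.85 − 18.8253) · e^(0.0713·6/12)
= 382.0247 · e^0.035650 = 382.0247 × 1.036293 = A$395.89

A$395.89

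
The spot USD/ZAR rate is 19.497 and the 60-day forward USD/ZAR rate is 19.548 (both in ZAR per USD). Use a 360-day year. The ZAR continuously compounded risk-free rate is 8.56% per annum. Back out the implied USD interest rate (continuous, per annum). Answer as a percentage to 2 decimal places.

6.99%

F = S·e^((r_ZAR − r_USD)T) ⇒ r_USD = r_ZAR − ln(F/S)/T
ln(19.548/19.497) = 0.002612; /(60/360) = 0.015672
r_USD = 0.0856 − 0.015672 = 0.069928
r_USD = 6.99%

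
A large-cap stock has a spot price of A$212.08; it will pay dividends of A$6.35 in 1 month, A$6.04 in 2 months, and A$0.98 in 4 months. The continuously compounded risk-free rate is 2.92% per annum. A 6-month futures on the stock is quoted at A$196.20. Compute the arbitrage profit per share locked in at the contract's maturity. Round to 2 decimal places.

PV(dividends) I = 6.35·e^(−0.0292·1/12) + 6.04·e^(−0.0292·2/12) + 0.98·e^(−0.0292·4/12) = 13.3158
Fair futures F* = (S − I)·e^(rT) = (212.08 − 13.3158)·e^0.014600 = 198.7642 × 1.014707 = 201.6874
Market A$196.20 < fair 201.6874: forward underpriced → reverse cash-and-carry (short the stock, invest proceeds at r, pay the dividends, go long the forward).
Profit at T = |F_mkt − F*| = |196.20 − 201.6874| = A$5.49 per share

A$5.49 per share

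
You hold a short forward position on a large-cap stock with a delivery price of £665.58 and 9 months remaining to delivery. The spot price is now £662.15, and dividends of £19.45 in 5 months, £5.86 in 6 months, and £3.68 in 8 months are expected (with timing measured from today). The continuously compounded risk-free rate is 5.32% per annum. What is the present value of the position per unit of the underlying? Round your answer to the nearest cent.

PV(remaining dividends) I = 19.45·e^(−0.0532·5/12) + 5.86·e^(−0.0532·6/12) + 3.68·e^(−0.0532·8/12) = 28.2816
Current forward F = (S − I)·e^(rT) = (662.15 − 28.2816)·e^(0.0532·9/12) = 633.8684 × 1.040707 = 659.6713
Value (long) = (F − K)·e^(−rT) = (659.6713 − 665.58) × 0.960886 = -5.6776
Short position value = −(long value) = £5.68

£5.68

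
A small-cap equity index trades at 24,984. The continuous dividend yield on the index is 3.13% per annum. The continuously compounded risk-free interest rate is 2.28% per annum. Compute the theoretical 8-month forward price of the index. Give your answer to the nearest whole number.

F = S·e^((r − q)T) = 24984 · e^((0.0228 − 0.0313) × 8/12)
= 24984 · e^-0.005667 = 24984 × 0.994349
F = 24,843

24,843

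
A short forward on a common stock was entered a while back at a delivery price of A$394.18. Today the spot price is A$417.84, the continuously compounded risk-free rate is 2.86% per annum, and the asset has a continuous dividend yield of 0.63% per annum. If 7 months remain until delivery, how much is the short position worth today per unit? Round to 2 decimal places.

-A$28.65

Current fair forward for the remaining 7 months: F = S·e^((r − q)·T), (r − q) = 0.0286 − 0.0063 = 0.0223
F = 417.84 · e^(0.0223 × 7/12) = 417.84 × 1.013093 = 423.3108
Value of long forward = (F − K)·e^(−rT) = (423.3108 − 394.18) · e^(−0.0286·7/12)
= 29.1308 × 0.983455 = 28.65
Short position value = −(long value) = -A$28.65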